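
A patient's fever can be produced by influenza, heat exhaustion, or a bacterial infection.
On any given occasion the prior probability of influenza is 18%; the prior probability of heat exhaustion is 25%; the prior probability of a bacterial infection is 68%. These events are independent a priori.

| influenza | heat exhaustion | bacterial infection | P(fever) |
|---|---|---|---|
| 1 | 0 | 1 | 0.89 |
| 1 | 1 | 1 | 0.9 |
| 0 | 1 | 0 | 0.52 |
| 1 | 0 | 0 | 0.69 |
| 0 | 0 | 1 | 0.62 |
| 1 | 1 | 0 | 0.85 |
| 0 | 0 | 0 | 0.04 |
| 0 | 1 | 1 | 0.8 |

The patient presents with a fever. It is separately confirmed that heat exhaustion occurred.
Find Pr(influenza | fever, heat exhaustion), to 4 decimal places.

Pr(influenza | fever, heat exhaustion) ≈ 0.2145

Enumerate the 4 (influenza, bacterial infection) configurations and weight by the priors:
  P(fever | heat exhaustion) = 0.52*0.82*0.32 + 0.8*0.82*0.68 + 0.85*0.18*0.32 + 0.9*0.18*0.68
        = 0.136448 + 0.446080 + 0.048960 + 0.110160 = 0.741648
Configurations with influenza contribute 0.159120, so
  P(influenza | fever, heat exhaustion) = 0.159120 / 0.741648 ≈ 0.2145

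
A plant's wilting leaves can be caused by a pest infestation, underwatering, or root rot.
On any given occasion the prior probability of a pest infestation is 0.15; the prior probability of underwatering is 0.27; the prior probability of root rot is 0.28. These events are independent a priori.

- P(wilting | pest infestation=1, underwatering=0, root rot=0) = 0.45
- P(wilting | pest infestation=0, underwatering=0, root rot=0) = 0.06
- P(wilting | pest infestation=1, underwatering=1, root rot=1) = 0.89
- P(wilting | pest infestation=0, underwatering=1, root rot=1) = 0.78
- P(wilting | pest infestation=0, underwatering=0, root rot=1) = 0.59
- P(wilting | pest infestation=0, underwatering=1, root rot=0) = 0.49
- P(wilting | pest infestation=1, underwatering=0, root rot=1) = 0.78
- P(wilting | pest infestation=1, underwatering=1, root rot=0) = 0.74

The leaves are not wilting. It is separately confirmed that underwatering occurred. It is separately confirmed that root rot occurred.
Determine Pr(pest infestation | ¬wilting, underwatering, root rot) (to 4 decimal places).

Pr(pest infestation | ¬wilting, underwatering, root rot) ≈ 0.0811

Enumerate both values of pest infestation and weight by the priors:
  P(¬wilting | underwatering, root rot) = 0.22*0.85 + 0.11*0.15
        = 0.187000 + 0.016500 = 0.203500
Keeping only the pest infestation-present terms gives 0.016500, so
  P(pest infestation | ¬wilting, underwatering, root rot) = 0.016500 / 0.203500 ≈ 0.0811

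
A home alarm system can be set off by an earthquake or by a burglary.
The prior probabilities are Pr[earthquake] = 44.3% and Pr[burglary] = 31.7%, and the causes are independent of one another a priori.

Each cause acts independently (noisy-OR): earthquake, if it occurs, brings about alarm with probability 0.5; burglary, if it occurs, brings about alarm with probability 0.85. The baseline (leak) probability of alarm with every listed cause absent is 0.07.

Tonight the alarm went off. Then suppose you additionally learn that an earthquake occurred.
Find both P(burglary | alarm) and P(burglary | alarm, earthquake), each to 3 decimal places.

Under noisy-OR, P(alarm | causes) = 1 − (1−0.07)·∏(1−qᵢ) over the active causes.
Sum P(alarm|·) weighted by the priors over the 4 (earthquake, burglary) configurations:
  P(alarm) = 0.07·0.557·0.683 + 0.8605·0.557·0.317 + 0.535·0.443·0.683 + 0.93025·0.443·0.317
        = 0.026630 + 0.151938 + 0.161874 + 0.130636 = 0.471078
Configurations with burglary contribute 0.282574, so
  P(burglary | alarm) = 0.282574 / 0.471078 ≈ 0.600

Now also conditioning on earthquake=true:
Numerator (weight on configurations with burglary): 0.93025*0.317 = 0.294889
The normalizing constant is 0.535*0.683 + 0.93025*0.317 = 0.660294
Posterior = 0.294889 / 0.660294 ≈ 0.447
This is intercausal reasoning (explaining away): once earthquake accounts for the alarm, burglary becomes less likely.

P(burglary | alarm) ≈ 0.600; P(burglary | alarm, earthquake) ≈ 0.447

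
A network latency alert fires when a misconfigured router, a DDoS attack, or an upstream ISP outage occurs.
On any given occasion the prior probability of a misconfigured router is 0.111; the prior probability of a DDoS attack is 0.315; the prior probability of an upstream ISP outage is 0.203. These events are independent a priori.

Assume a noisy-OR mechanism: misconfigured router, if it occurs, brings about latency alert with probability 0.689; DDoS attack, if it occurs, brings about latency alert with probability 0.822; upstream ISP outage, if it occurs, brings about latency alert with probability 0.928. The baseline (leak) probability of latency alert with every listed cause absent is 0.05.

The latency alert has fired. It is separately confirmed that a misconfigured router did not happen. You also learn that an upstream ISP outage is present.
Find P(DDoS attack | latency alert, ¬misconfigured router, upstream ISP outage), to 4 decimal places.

Under noisy-OR, P(latency alert | causes) = 1 − (1−0.05)·∏(1−qᵢ) over the active causes.
Enumerate both values of DDoS attack and weight by the priors:
  P(latency alert | ¬misconfigured router, upstream ISP outage) = 0.9316*0.685 + 0.987825*0.315
        = 0.638146 + 0.311165 = 0.949311
Configurations with DDoS attack contribute 0.311165, so
  P(DDoS attack | latency alert, ¬misconfigured router, upstream ISP outage) = 0.311165 / 0.949311 ≈ 0.3278

P(DDoS attack | latency alert, ¬misconfigured router, upstream ISP outage) ≈ 0.3278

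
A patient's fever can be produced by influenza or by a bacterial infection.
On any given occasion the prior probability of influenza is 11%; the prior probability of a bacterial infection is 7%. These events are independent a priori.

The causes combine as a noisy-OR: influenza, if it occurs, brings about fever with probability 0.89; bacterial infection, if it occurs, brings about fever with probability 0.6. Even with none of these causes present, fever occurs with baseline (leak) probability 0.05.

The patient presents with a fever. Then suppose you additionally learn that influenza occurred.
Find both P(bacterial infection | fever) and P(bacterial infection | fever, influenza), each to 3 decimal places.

Under noisy-OR, P(fever | causes) = 1 − (1−0.05)·∏(1−qᵢ) over the active causes.
For the numerator, keep only bacterial infection=true terms: 0.038626 + 0.007378 = 0.046004
Normalizer over all consistent configurations: 0.05·0.89·0.93 + 0.62·0.89·0.07 + 0.8955·0.11·0.93 + 0.9582·0.11·0.07 = 0.178999
Posterior = 0.046004 / 0.178999 ≈ 0.257

With the extra evidence:
By total probability over both values of bacterial infection:
  P(fever | influenza) = 0.8955×0.93 + 0.9582×0.07
        = 0.832815 + 0.067074 = 0.899889
Configurations with bacterial infection contribute 0.067074, so
  P(bacterial infection | fever, influenza) = 0.067074 / 0.899889 ≈ 0.075

P(bacterial infection | fever) ≈ 0.257; P(bacterial infection | fever, influenza) ≈ 0.075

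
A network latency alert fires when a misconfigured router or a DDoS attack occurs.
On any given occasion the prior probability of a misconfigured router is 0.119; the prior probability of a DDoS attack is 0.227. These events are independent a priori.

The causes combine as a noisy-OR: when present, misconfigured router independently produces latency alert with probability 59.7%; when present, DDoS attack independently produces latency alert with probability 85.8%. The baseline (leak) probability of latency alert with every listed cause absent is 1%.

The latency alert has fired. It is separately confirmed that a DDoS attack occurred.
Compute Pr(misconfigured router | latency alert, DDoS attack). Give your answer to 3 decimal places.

Under noisy-OR, P(latency alert | causes) = 1 − (1−0.01)·∏(1−qᵢ) over the active causes.
Sum P(latency alert|·) weighted by the priors over both values of misconfigured router:
  P(latency alert | DDoS attack) = 0.85942*0.881 + 0.943346*0.119
        = 0.757149 + 0.112258 = 0.869407
The terms with misconfigured router present sum to 0.112258, so
  P(misconfigured router | latency alert, DDoS attack) = 0.112258 / 0.869407 ≈ 0.129

Pr(misconfigured router | latency alert, DDoS attack) ≈ 0.129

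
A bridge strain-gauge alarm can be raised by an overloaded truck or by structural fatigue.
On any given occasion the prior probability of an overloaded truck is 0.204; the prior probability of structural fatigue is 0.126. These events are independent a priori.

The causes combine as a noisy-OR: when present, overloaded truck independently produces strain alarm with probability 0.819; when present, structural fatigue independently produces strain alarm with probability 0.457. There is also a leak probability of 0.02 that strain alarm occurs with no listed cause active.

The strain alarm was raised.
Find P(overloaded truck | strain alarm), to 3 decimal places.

P(overloaded truck | strain alarm) ≈ 0.736

Under noisy-OR, P(strain alarm | causes) = 1 − (1−0.02)·∏(1−qᵢ) over the active causes.
P(strain alarm) = 0.02×0.796×0.874 + 0.46786×0.796×0.126 + 0.82262×0.204×0.874 + 0.903683×0.204×0.126 = 0.013914 + 0.046924 + 0.146670 + 0.023228 = 0.230736
Of this, 0.169898 comes from 0.146670 + 0.023228 (the overloaded truck=true cases).
P(overloaded truck | strain alarm) = 0.169898 / 0.230736 ≈ 0.736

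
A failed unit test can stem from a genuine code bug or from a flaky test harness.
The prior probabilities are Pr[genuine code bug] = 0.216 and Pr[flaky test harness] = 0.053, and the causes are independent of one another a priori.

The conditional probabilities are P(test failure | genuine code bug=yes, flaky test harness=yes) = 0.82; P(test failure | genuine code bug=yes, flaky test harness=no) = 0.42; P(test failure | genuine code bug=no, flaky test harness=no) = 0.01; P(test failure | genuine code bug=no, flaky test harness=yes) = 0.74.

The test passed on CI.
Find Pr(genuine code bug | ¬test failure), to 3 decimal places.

By total probability over the 4 (genuine code bug, flaky test harness) configurations:
  P(¬test failure) = 0.99*0.784*0.947 + 0.26*0.784*0.053 + 0.58*0.216*0.947 + 0.18*0.216*0.053
        = 0.735024 + 0.010804 + 0.118640 + 0.002061 = 0.866529
The terms with genuine code bug present sum to 0.120701, so
  P(genuine code bug | ¬test failure) = 0.120701 / 0.866529 ≈ 0.139

Pr(genuine code bug | ¬test failure) ≈ 0.139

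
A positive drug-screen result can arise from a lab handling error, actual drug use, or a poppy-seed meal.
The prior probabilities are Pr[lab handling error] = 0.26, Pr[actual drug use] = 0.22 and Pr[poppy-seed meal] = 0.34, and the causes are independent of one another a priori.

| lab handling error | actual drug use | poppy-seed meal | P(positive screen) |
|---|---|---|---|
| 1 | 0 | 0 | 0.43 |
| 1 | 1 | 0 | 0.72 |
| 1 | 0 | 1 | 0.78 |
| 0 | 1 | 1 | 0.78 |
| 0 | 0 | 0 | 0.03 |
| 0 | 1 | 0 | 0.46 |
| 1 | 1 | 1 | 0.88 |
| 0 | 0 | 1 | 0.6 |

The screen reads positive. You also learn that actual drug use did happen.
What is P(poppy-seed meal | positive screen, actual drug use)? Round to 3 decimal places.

P(poppy-seed meal | positive screen, actual drug use) ≈ 0.440

P(positive screen | actual drug use) = 0.46·0.74·0.66 + 0.78·0.74·0.34 + 0.72·0.26·0.66 + 0.88·0.26·0.34 = 0.224664 + 0.196248 + 0.123552 + 0.077792 = 0.622256
Of this, 0.274040 comes from 0.196248 + 0.077792 (the poppy-seed meal=true cases).
P(poppy-seed meal | positive screen, actual drug use) = 0.274040 / 0.622256 ≈ 0.440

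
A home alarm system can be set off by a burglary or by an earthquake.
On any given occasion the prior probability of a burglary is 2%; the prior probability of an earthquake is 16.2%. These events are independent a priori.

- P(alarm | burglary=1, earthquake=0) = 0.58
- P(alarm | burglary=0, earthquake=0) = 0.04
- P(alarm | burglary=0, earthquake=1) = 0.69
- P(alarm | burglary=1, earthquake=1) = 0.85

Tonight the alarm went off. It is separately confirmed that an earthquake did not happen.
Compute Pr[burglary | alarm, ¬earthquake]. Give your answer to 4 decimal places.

Pr[burglary | alarm, ¬earthquake] ≈ 0.2283

P(alarm | ¬earthquake) = 0.04*0.98 + 0.58*0.02 = 0.039200 + 0.011600 = 0.050800
Restricting to configurations with burglary present: 0.58*0.02 = 0.011600.
So P(burglary | alarm, ¬earthquake) = 0.011600/0.050800 ≈ 0.2283.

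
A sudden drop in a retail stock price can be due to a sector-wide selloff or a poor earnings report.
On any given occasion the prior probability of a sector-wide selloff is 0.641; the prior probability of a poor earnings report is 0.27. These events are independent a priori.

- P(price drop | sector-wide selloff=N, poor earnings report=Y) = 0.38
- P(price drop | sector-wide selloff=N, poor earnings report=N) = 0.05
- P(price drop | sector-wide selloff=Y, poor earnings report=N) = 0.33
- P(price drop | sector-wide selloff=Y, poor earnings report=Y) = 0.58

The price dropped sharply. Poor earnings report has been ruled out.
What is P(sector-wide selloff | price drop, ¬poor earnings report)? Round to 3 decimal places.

P(sector-wide selloff | price drop, ¬poor earnings report) ≈ 0.922

Weight on sector-wide selloff=true, given the evidence: 0.33·0.641 = 0.211530
Normalizer over all consistent configurations: 0.05·0.359 + 0.33·0.641 = 0.229480
P(sector-wide selloff | price drop, ¬poor earnings report) = 0.211530/0.229480 ≈ 0.922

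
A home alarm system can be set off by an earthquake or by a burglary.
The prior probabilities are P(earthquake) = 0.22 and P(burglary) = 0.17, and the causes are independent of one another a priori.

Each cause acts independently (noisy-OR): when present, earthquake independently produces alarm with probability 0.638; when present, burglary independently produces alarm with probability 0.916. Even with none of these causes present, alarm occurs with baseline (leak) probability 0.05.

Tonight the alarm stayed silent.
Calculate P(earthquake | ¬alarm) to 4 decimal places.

Under noisy-OR, P(alarm | causes) = 1 − (1−0.05)·∏(1−qᵢ) over the active causes.
P(¬alarm) = 0.95*0.78*0.83 + 0.0798*0.78*0.17 + 0.3439*0.22*0.83 + 0.028888*0.22*0.17 = 0.615030 + 0.010581 + 0.062796 + 0.001080 = 0.689487
Restricting to configurations with earthquake present: 0.062796 + 0.001080 = 0.063876.
Hence the posterior is 0.063876/0.689487 ≈ 0.0926.

P(earthquake | ¬alarm) ≈ 0.0926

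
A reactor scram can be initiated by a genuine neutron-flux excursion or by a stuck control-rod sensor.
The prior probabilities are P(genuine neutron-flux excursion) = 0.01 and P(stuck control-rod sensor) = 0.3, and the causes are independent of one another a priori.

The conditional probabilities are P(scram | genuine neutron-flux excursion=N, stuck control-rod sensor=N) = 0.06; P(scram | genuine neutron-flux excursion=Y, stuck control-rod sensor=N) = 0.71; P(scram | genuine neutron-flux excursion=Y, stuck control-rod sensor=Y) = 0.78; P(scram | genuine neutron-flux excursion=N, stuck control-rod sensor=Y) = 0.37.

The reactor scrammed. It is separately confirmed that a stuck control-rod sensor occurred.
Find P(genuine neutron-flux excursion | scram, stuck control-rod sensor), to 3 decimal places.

Enumerate both values of genuine neutron-flux excursion and weight by the priors:
  P(scram | stuck control-rod sensor) = 0.37×0.99 + 0.78×0.01
        = 0.366300 + 0.007800 = 0.374100
The terms with genuine neutron-flux excursion present sum to 0.007800, so
  P(genuine neutron-flux excursion | scram, stuck control-rod sensor) = 0.007800 / 0.374100 ≈ 0.021

P(genuine neutron-flux excursion | scram, stuck control-rod sensor) ≈ 0.021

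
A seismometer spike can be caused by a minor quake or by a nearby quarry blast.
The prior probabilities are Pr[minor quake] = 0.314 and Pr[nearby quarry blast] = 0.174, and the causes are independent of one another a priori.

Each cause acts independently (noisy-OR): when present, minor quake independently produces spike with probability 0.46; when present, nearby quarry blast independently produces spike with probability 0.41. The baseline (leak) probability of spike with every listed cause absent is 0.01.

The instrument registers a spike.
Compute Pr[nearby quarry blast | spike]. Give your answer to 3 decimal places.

Pr[nearby quarry blast | spike] ≈ 0.408

Under noisy-OR, P(spike | causes) = 1 − (1−0.01)·∏(1−qᵢ) over the active causes.
Numerator (weight on configurations with nearby quarry blast): 0.049643 + 0.037403 = 0.087046
The normalizing constant is 0.01×0.686×0.826 + 0.4159×0.686×0.174 + 0.4654×0.314×0.826 + 0.684586×0.314×0.174 = 0.213420
Posterior = 0.087046 / 0.213420 ≈ 0.408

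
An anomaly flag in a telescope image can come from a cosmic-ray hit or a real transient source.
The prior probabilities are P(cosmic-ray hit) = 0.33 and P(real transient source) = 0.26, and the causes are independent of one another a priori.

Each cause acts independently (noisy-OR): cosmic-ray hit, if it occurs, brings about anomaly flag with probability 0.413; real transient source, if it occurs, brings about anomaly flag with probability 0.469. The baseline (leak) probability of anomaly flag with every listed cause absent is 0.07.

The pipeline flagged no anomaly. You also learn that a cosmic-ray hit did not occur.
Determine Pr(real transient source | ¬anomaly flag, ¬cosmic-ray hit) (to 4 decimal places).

Pr(real transient source | ¬anomaly flag, ¬cosmic-ray hit) ≈ 0.1572

Under noisy-OR, P(anomaly flag | causes) = 1 − (1−0.07)·∏(1−qᵢ) over the active causes.
For the numerator, keep only real transient source=true terms: 0.49383×0.26 = 0.128396
The normalizing constant is 0.93×0.74 + 0.49383×0.26 = 0.816596
P(real transient source | ¬anomaly flag, ¬cosmic-ray hit) = 0.128396/0.816596 ≈ 0.1572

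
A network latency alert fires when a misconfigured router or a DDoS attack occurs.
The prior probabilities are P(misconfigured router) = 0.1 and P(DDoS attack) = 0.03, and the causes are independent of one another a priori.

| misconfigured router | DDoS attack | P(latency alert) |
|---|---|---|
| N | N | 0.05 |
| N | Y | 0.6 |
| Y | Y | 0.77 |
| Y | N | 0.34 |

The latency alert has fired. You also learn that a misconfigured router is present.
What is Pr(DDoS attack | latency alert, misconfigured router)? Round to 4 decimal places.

Enumerate both values of DDoS attack and weight by the priors:
  P(latency alert | misconfigured router) = 0.34·0.97 + 0.77·0.03
        = 0.329800 + 0.023100 = 0.352900
Configurations with DDoS attack contribute 0.023100, so
  P(DDoS attack | latency alert, misconfigured router) = 0.023100 / 0.352900 ≈ 0.0655

Pr(DDoS attack | latency alert, misconfigured router) ≈ 0.0655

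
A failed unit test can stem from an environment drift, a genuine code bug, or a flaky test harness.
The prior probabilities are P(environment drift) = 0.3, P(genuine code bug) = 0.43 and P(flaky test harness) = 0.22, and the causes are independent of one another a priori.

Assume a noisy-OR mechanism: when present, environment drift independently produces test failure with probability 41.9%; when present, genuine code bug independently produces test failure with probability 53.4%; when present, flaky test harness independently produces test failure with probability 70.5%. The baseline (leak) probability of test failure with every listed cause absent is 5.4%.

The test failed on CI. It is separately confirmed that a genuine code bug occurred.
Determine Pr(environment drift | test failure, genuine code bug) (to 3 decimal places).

Under noisy-OR, P(test failure | causes) = 1 − (1−0.054)·∏(1−qᵢ) over the active causes.
P(test failure | genuine code bug) = 0.559164×0.7×0.78 + 0.869953×0.7×0.22 + 0.743874×0.3×0.78 + 0.924443×0.3×0.22 = 0.305304 + 0.133973 + 0.174067 + 0.061013 = 0.674357
Restricting to configurations with environment drift present: 0.174067 + 0.061013 = 0.235080.
So P(environment drift | test failure, genuine code bug) = 0.235080/0.674357 ≈ 0.349.

Pr(environment drift | test failure, genuine code bug) ≈ 0.349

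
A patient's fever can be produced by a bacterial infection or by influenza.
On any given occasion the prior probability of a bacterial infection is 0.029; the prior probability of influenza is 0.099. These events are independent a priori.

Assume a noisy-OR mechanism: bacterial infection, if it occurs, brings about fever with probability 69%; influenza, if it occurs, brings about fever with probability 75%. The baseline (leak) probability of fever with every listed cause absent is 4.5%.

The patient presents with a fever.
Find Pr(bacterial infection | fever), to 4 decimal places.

Pr(bacterial infection | fever) ≈ 0.1576

Under noisy-OR, P(fever | causes) = 1 − (1−0.045)·∏(1−qᵢ) over the active causes.
Weight on bacterial infection=true, given the evidence: 0.018394 + 0.002659 = 0.021053
Denominator P(fever): 0.045·0.971·0.901 + 0.76125·0.971·0.099 + 0.70395·0.029·0.901 + 0.925987·0.029·0.099 = 0.133600
P(bacterial infection | fever) = 0.021053/0.133600 ≈ 0.1576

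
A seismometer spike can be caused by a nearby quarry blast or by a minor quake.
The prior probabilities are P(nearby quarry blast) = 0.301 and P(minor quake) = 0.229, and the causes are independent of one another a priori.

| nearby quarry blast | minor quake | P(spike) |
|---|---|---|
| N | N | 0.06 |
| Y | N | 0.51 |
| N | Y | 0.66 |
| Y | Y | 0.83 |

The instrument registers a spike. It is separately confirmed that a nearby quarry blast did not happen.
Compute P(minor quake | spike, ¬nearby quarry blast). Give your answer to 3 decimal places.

P(minor quake | spike, ¬nearby quarry blast) ≈ 0.766

By total probability over both values of minor quake:
  P(spike | ¬nearby quarry blast) = 0.06*0.771 + 0.66*0.229
        = 0.046260 + 0.151140 = 0.197400
Configurations with minor quake contribute 0.151140, so
  P(minor quake | spike, ¬nearby quarry blast) = 0.151140 / 0.197400 ≈ 0.766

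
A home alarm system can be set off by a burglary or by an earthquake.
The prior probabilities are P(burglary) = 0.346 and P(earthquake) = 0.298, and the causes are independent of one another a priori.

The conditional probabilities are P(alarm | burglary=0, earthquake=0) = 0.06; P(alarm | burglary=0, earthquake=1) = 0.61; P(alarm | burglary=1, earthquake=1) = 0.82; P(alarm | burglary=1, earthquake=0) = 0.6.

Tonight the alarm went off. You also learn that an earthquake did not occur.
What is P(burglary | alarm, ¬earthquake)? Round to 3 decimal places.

P(burglary | alarm, ¬earthquake) ≈ 0.841

Enumerate both values of burglary and weight by the priors:
  P(alarm | ¬earthquake) = 0.06*0.654 + 0.6*0.346
        = 0.039240 + 0.207600 = 0.246840
The terms with burglary present sum to 0.207600, so
  P(burglary | alarm, ¬earthquake) = 0.207600 / 0.246840 ≈ 0.841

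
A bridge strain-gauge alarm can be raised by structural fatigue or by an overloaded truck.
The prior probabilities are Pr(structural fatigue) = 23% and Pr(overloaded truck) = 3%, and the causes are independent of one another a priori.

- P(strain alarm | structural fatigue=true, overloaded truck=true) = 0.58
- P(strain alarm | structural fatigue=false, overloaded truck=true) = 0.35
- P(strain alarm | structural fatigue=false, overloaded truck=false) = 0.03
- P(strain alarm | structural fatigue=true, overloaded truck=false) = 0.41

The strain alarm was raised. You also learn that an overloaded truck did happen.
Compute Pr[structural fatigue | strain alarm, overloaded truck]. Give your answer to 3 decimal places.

Sum P(strain alarm|·) weighted by the priors over both values of structural fatigue:
  P(strain alarm | overloaded truck) = 0.35*0.77 + 0.58*0.23
        = 0.269500 + 0.133400 = 0.402900
Configurations with structural fatigue contribute 0.133400, so
  P(structural fatigue | strain alarm, overloaded truck) = 0.133400 / 0.402900 ≈ 0.331

Pr[structural fatigue | strain alarm, overloaded truck] ≈ 0.331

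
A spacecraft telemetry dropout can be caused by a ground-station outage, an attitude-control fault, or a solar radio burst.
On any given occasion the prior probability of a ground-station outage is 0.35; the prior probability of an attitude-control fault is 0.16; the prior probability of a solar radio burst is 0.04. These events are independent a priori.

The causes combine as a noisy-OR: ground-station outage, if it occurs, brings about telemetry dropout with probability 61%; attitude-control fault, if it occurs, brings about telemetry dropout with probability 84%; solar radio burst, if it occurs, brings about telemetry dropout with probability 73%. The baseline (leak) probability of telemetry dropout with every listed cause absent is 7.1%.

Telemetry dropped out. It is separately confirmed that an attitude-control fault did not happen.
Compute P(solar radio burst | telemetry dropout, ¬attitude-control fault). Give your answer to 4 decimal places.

P(solar radio burst | telemetry dropout, ¬attitude-control fault) ≈ 0.1105

Under noisy-OR, P(telemetry dropout | causes) = 1 − (1−0.071)·∏(1−qᵢ) over the active causes.
P(telemetry dropout | ¬attitude-control fault) = 0.071·0.65·0.96 + 0.74917·0.65·0.04 + 0.63769·0.35·0.96 + 0.902176·0.35·0.04 = 0.044304 + 0.019478 + 0.214264 + 0.012630 = 0.290676
Of this, 0.032108 comes from 0.019478 + 0.012630 (the solar radio burst=true cases).
So P(solar radio burst | telemetry dropout, ¬attitude-control fault) = 0.032108/0.290676 ≈ 0.1105.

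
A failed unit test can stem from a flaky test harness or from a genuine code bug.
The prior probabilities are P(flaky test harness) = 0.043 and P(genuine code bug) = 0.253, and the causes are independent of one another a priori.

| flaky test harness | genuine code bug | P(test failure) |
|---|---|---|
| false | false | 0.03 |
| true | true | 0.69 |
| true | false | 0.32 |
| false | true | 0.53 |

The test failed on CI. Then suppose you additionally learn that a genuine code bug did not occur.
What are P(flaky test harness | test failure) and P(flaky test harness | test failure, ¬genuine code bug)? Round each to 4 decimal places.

Weight on flaky test harness=true, given the evidence: 0.010279 + 0.007507 = 0.017786
The normalizing constant is 0.03·0.957·0.747 + 0.53·0.957·0.253 + 0.32·0.043·0.747 + 0.69·0.043·0.253 = 0.167556
Posterior = 0.017786 / 0.167556 ≈ 0.1061

With the extra evidence:
Enumerate both values of flaky test harness and weight by the priors:
  P(test failure | ¬genuine code bug) = 0.03×0.957 + 0.32×0.043
        = 0.028710 + 0.013760 = 0.042470
The terms with flaky test harness present sum to 0.013760, so
  P(flaky test harness | test failure, ¬genuine code bug) = 0.013760 / 0.042470 ≈ 0.3240

P(flaky test harness | test failure) ≈ 0.1061; P(flaky test harness | test failure, ¬genuine code bug) ≈ 0.3240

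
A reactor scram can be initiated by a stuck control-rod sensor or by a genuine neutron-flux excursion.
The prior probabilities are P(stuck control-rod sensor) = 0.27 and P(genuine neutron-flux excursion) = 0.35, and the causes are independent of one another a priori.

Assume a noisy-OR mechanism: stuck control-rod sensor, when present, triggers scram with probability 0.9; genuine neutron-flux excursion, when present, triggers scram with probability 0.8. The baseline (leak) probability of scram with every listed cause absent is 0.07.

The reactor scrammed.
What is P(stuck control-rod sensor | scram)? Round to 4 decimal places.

P(stuck control-rod sensor | scram) ≈ 0.5109

Under noisy-OR, P(scram | causes) = 1 − (1−0.07)·∏(1−qᵢ) over the active causes.
Weight on stuck control-rod sensor=true, given the evidence: 0.159179 + 0.092742 = 0.251921
Denominator P(scram): 0.07×0.73×0.65 + 0.814×0.73×0.35 + 0.907×0.27×0.65 + 0.9814×0.27×0.35 = 0.493113
P(stuck control-rod sensor | scram) = 0.251921/0.493113 ≈ 0.5109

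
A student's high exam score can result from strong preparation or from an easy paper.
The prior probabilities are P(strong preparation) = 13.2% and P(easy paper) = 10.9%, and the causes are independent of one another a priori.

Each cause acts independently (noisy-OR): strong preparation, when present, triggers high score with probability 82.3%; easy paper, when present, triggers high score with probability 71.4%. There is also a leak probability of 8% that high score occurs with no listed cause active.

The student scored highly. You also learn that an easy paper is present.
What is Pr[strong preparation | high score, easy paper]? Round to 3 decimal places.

Pr[strong preparation | high score, easy paper] ≈ 0.164

Under noisy-OR, P(high score | causes) = 1 − (1−0.08)·∏(1−qᵢ) over the active causes.
For the numerator, keep only strong preparation=true terms: 0.953428×0.132 = 0.125852
Denominator P(high score | easy paper): 0.73688×0.868 + 0.953428×0.132 = 0.765464
P(strong preparation | high score, easy paper) = 0.125852/0.765464 ≈ 0.164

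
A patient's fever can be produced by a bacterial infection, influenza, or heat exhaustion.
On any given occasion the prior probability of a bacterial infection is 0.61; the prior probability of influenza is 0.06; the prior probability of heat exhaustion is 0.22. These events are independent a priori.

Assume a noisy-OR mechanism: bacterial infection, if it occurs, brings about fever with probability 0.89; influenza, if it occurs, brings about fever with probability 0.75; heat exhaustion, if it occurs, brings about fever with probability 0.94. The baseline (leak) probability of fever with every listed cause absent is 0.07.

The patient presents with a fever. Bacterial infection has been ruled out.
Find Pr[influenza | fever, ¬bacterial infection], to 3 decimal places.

Under noisy-OR, P(fever | causes) = 1 − (1−0.07)·∏(1−qᵢ) over the active causes.
Numerator (weight on configurations with influenza): 0.035919 + 0.013016 = 0.048935
Normalizer over all consistent configurations: 0.07×0.94×0.78 + 0.9442×0.94×0.22 + 0.7675×0.06×0.78 + 0.98605×0.06×0.22 = 0.295520
P(influenza | fever, ¬bacterial infection) = 0.048935/0.295520 ≈ 0.166

Pr[influenza | fever, ¬bacterial infection] ≈ 0.166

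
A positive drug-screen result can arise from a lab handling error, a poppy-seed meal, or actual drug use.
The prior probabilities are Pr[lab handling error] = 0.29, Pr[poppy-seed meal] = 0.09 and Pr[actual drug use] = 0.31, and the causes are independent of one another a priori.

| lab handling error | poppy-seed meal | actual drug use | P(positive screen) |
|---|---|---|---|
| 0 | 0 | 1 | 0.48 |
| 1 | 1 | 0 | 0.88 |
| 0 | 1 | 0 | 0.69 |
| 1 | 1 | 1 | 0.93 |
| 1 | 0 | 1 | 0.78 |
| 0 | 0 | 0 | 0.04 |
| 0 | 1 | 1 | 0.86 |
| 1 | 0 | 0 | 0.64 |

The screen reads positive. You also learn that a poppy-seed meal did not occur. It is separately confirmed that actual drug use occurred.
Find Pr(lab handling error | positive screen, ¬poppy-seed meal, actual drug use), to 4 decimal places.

For the numerator, keep only lab handling error=true terms: 0.78·0.29 = 0.226200
Normalizer over all consistent configurations: 0.48·0.71 + 0.78·0.29 = 0.567000
Posterior = 0.226200 / 0.567000 ≈ 0.3989

Pr(lab handling error | positive screen, ¬poppy-seed meal, actual drug use) ≈ 0.3989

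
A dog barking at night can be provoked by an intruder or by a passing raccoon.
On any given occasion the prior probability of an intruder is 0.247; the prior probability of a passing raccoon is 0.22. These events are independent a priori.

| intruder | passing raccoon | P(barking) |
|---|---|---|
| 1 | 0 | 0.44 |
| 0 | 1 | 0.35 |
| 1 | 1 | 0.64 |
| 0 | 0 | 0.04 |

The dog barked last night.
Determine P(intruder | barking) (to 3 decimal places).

Weight on intruder=true, given the evidence: 0.084770 + 0.034778 = 0.119548
Denominator P(barking): 0.04·0.753·0.78 + 0.35·0.753·0.22 + 0.44·0.247·0.78 + 0.64·0.247·0.22 = 0.201023
P(intruder | barking) = 0.119548/0.201023 ≈ 0.595

P(intruder | barking) ≈ 0.595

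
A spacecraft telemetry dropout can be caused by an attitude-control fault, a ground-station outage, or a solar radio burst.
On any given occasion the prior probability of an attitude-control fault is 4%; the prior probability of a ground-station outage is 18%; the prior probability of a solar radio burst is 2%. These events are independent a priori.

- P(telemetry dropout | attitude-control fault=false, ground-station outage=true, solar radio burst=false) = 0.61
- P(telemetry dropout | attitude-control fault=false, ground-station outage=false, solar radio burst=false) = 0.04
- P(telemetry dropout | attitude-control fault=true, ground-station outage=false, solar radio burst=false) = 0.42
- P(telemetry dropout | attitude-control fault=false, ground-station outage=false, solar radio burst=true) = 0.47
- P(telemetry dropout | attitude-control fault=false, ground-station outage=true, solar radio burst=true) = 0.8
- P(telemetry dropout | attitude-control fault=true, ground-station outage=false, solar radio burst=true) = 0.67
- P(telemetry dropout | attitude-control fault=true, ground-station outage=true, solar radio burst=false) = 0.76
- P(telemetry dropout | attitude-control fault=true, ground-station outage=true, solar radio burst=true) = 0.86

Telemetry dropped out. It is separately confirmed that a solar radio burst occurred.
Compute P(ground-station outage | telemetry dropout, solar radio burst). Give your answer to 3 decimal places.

P(ground-station outage | telemetry dropout, solar radio burst) ≈ 0.269

Enumerate the 4 (attitude-control fault, ground-station outage) configurations and weight by the priors:
  P(telemetry dropout | solar radio burst) = 0.47×0.96×0.82 + 0.8×0.96×0.18 + 0.67×0.04×0.82 + 0.86×0.04×0.18
        = 0.369984 + 0.138240 + 0.021976 + 0.006192 = 0.536392
The terms with ground-station outage present sum to 0.144432, so
  P(ground-station outage | telemetry dropout, solar radio burst) = 0.144432 / 0.536392 ≈ 0.269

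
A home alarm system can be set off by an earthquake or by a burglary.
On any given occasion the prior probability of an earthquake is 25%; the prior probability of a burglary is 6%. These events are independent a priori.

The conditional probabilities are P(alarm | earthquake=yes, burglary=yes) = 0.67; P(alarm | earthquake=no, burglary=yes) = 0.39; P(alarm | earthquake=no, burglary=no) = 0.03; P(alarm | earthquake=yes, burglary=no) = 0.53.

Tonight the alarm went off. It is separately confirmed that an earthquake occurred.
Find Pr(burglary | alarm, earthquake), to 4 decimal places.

P(alarm | earthquake) = 0.53·0.94 + 0.67·0.06 = 0.498200 + 0.040200 = 0.538400
The burglary-present share is 0.67·0.06 = 0.040200.
Hence the posterior is 0.040200/0.538400 ≈ 0.0747.

Pr(burglary | alarm, earthquake) ≈ 0.0747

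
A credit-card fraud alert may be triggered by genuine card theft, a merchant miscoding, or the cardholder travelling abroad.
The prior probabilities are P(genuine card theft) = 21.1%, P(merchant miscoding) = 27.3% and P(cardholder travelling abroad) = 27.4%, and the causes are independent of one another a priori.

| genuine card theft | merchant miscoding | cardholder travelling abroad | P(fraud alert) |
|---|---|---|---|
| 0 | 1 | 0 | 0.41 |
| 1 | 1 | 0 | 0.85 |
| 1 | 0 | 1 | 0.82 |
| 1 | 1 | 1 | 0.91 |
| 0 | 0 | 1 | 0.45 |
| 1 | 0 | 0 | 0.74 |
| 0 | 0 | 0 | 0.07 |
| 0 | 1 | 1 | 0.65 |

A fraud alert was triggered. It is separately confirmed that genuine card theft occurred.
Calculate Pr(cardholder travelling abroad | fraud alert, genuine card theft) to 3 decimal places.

Pr(cardholder travelling abroad | fraud alert, genuine card theft) ≈ 0.293

P(fraud alert | genuine card theft) = 0.74×0.727×0.726 + 0.82×0.727×0.274 + 0.85×0.273×0.726 + 0.91×0.273×0.274 = 0.390573 + 0.163342 + 0.168468 + 0.068070 = 0.790453
Of this, 0.231412 comes from 0.163342 + 0.068070 (the cardholder travelling abroad=true cases).
Hence the posterior is 0.231412/0.790453 ≈ 0.293.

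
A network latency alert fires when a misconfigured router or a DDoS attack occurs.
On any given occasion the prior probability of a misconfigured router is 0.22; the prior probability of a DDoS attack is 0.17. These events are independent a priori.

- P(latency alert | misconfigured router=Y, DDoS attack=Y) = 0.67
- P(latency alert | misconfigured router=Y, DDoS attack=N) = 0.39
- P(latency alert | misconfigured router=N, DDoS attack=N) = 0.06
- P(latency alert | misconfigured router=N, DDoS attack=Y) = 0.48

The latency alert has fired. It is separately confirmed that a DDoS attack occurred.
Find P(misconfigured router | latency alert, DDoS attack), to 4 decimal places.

P(misconfigured router | latency alert, DDoS attack) ≈ 0.2825

Numerator (weight on configurations with misconfigured router): 0.67*0.22 = 0.147400
Denominator P(latency alert | DDoS attack): 0.48*0.78 + 0.67*0.22 = 0.521800
Posterior = 0.147400 / 0.521800 ≈ 0.2825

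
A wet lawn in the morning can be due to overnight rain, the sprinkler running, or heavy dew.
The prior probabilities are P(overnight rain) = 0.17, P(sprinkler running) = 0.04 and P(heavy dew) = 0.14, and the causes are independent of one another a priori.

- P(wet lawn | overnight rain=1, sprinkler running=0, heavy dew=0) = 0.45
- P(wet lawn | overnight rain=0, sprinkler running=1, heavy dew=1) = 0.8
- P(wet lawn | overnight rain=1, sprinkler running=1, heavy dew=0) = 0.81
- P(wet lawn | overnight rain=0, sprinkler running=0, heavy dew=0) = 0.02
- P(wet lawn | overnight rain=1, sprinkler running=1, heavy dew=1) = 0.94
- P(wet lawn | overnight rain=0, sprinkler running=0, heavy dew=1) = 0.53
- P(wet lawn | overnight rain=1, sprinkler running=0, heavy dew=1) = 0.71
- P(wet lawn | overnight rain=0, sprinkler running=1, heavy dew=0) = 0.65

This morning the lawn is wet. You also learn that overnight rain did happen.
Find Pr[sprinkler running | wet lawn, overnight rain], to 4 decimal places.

Pr[sprinkler running | wet lawn, overnight rain] ≈ 0.0662

Weight on sprinkler running=true, given the evidence: 0.027864 + 0.005264 = 0.033128
The normalizing constant is 0.45·0.96·0.86 + 0.71·0.96·0.14 + 0.81·0.04·0.86 + 0.94·0.04·0.14 = 0.500072
P(sprinkler running | wet lawn, overnight rain) = 0.033128/0.500072 ≈ 0.0662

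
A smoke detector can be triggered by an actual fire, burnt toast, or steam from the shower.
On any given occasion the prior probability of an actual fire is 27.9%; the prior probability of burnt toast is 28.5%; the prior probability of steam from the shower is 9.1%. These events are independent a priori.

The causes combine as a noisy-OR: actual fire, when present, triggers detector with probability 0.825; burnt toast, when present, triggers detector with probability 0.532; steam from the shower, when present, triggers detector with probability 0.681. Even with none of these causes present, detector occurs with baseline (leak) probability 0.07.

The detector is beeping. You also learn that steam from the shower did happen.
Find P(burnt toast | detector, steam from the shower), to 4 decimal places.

Under noisy-OR, P(detector | causes) = 1 − (1−0.07)·∏(1−qᵢ) over the active causes.
P(detector | steam from the shower) = 0.70333·0.721·0.715 + 0.861158·0.721·0.285 + 0.948083·0.279·0.715 + 0.975703·0.279·0.285 = 0.362577 + 0.176955 + 0.189128 + 0.077583 = 0.806243
Of this, 0.254538 comes from 0.176955 + 0.077583 (the burnt toast=true cases).
Hence the posterior is 0.254538/0.806243 ≈ 0.3157.

P(burnt toast | detector, steam from the shower) ≈ 0.3157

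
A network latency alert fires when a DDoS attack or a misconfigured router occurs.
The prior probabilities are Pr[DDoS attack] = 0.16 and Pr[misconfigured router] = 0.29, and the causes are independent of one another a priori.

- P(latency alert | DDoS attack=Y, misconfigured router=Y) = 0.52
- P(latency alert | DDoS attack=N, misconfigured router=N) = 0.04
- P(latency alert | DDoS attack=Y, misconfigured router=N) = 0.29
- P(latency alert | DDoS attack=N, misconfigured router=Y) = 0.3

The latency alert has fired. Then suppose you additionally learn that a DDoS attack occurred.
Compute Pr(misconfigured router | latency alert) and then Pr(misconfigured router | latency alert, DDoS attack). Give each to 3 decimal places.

Pr(misconfigured router | latency alert) ≈ 0.631; Pr(misconfigured router | latency alert, DDoS attack) ≈ 0.423

For the numerator, keep only misconfigured router=true terms: 0.073080 + 0.024128 = 0.097208
Denominator P(latency alert): 0.04×0.84×0.71 + 0.3×0.84×0.29 + 0.29×0.16×0.71 + 0.52×0.16×0.29 = 0.154008
P(misconfigured router | latency alert) = 0.097208/0.154008 ≈ 0.631

Now also conditioning on DDoS attack=true:
P(latency alert | DDoS attack) = 0.29×0.71 + 0.52×0.29 = 0.205900 + 0.150800 = 0.356700
Of this, 0.150800 comes from 0.52×0.29 (the misconfigured router=true cases).
So P(misconfigured router | latency alert, DDoS attack) = 0.150800/0.356700 ≈ 0.423.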